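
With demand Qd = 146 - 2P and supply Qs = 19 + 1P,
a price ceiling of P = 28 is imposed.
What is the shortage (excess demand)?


At P = 28:
Qd = 146 - 2*28 = 90
Qs = 19 + 1*28 = 47
Shortage = Qd - Qs = 90 - 47 = 43

43


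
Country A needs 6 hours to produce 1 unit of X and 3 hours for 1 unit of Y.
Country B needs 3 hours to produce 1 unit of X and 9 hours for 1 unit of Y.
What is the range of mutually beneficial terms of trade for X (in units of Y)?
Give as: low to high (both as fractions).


Opportunity cost of X for Country A = hours_X / hours_Y = 6/3 = 2 units of Y
Opportunity cost of X for Country B = hours_X / hours_Y = 3/9 = 1/3 units of Y
Terms of trade must be between the two opportunity costs.
Range: 1/3 to 2

1/3 to 2


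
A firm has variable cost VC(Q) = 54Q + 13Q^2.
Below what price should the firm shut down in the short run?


AVC(Q) = VC(Q)/Q = 54 + 13Q
AVC is increasing in Q, so minimum AVC is at Q -> 0+.
Min AVC = 54
The firm should shut down if P < 54.

54


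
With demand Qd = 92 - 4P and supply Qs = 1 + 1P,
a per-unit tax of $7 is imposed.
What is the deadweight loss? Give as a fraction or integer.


Pre-tax equilibrium quantity: Q* = 96/5
Post-tax equilibrium quantity: Q_tax = 68/5
Reduction in quantity: Q* - Q_tax = 28/5
DWL = (1/2) * tax * (Q* - Q_tax)
DWL = (1/2) * 7 * 28/5 = 98/5

98/5


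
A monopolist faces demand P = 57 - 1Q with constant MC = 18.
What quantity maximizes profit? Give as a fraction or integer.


TR = P*Q = (57 - 1Q)Q = 57Q - 1Q^2
MR = dTR/dQ = 57 - 2Q
Set MR = MC:
57 - 2Q = 18
39 = 2Q
Q* = 39/2 = 39/2

39/2


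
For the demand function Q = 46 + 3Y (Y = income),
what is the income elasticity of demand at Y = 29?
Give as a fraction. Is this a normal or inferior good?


dQ/dY = 3
At Y = 29: Q = 46 + 3*29 = 133
Ey = (dQ/dY)(Y/Q) = 3 * 29 / 133 = 87/133
Since Ey > 0, this is a normal good.

87/133 (normal good)


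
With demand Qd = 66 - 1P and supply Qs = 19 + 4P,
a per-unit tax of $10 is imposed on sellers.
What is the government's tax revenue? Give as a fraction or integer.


With tax on sellers, new supply: Qs' = 19 + 4(P - 10)
= 4P - 21
New equilibrium quantity:
Q_new = 243/5
Tax revenue = tax * Q_new = 10 * 243/5 = 486

486


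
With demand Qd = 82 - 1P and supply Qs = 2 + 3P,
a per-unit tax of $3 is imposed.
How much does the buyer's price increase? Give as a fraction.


With a per-unit tax, the buyer's price increase depends on relative slopes.
Supply slope: d = 3, Demand slope: b = 1
Buyer's price increase = d * tax / (b + d)
= 3 * 3 / (1 + 3)
= 9 / 4 = 9/4

9/4


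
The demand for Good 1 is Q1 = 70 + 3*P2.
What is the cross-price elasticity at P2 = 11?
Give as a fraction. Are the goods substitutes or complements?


dQ1/dP2 = 3
At P2 = 11: Q1 = 70 + 3*11 = 103
Exy = (dQ1/dP2)(P2/Q1) = 3 * 11 / 103 = 33/103
Since Exy > 0, the goods are substitutes.

33/103 (substitutes)


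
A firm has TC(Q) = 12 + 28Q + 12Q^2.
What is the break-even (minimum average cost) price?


AC(Q) = 12/Q + 28 + 12Q
To minimize: dAC/dQ = -12/Q^2 + 12 = 0
Q^2 = 12/12 = 1
Q* = 1
Min AC = 12/1 + 28 + 12*1
Min AC = 12 + 28 + 12 = 52

52


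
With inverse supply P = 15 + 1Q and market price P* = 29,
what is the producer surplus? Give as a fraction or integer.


Minimum supply price (at Q=0): P_min = 15
Quantity supplied at P* = 29:
Q* = (29 - 15)/1 = 14
PS = (1/2) * Q* * (P* - P_min)
PS = (1/2) * 14 * (29 - 15)
PS = (1/2) * 14 * 14 = 98

98


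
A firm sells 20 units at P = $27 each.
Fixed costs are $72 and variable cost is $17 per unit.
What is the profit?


Total Revenue = P * Q = 27 * 20 = $540
Total Cost = FC + VC*Q = 72 + 17*20 = $412
Profit = TR - TC = 540 - 412 = $128

$128


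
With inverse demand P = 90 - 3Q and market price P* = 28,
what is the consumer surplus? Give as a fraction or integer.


Maximum willingness to pay (at Q=0): P_max = 90
Quantity demanded at P* = 28:
Q* = (90 - 28)/3 = 62/3
CS = (1/2) * Q* * (P_max - P*)
CS = (1/2) * 62/3 * (90 - 28)
CS = (1/2) * 62/3 * 62 = 1922/3

1922/3


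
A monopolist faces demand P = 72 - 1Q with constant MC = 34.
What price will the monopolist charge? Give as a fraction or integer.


MR = 72 - 2Q
Set MR = MC: 72 - 2Q = 34
Q* = 19
Substitute into demand:
P* = 72 - 1*19 = 53

53


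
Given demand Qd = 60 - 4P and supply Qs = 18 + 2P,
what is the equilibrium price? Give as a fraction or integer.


At equilibrium, Qd = Qs.
60 - 4P = 18 + 2P
60 - 18 = 4P + 2P
42 = 6P
P* = 42/6 = 7

7


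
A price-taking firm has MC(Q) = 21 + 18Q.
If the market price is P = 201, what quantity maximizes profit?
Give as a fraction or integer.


In perfect competition, profit is maximized where P = MC.
201 = 21 + 18Q
180 = 18Q
Q* = 180/18 = 10

10


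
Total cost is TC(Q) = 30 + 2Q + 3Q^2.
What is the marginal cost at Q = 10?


MC = dTC/dQ = 2 + 2*3*Q
At Q = 10:
MC = 2 + 6*10
MC = 2 + 60 = 62

62


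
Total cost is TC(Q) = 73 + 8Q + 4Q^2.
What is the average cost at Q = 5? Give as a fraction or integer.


TC(5) = 73 + 8*5 + 4*5^2
TC(5) = 73 + 40 + 100 = 213
AC = TC/Q = 213/5 = 213/5

213/5


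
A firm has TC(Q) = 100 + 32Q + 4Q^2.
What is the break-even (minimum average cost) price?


AC(Q) = 100/Q + 32 + 4Q
To minimize: dAC/dQ = -100/Q^2 + 4 = 0
Q^2 = 100/4 = 25
Q* = 5
Min AC = 100/5 + 32 + 4*5
Min AC = 20 + 32 + 20 = 72

72


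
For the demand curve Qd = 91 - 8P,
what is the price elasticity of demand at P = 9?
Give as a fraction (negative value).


dQ/dP = -8
At P = 9: Q = 91 - 8*9 = 19
E = (dQ/dP)(P/Q) = (-8)(9/19) = -72/19

-72/19


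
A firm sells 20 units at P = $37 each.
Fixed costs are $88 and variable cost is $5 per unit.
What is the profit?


Total Revenue = P * Q = 37 * 20 = $740
Total Cost = FC + VC*Q = 88 + 5*20 = $188
Profit = TR - TC = 740 - 188 = $552

$552


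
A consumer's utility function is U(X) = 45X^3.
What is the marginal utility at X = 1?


MU = dU/dX = 45*3*X^(3-1)
MU = 135*X^2
At X = 1:
MU = 135 * 1^2
MU = 135 * 1 = 135

135


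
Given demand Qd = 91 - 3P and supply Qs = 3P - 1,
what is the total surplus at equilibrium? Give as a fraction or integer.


Find equilibrium: 91 - 3P = 3P - 1
91 + 1 = 6P
P* = 92/6 = 46/3
Q* = 3*46/3 - 1 = 45
Inverse demand: P = 91/3 - Q/3, so P_max = 91/3
Inverse supply: P = 1/3 + Q/3, so P_min = 1/3
CS = (1/2) * 45 * (91/3 - 46/3) = 675/2
PS = (1/2) * 45 * (46/3 - 1/3) = 675/2
TS = CS + PS = 675/2 + 675/2 = 675

675


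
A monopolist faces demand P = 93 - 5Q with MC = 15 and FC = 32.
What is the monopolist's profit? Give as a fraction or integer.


MR = MC: 93 - 10Q = 15
Q* = 39/5
P* = 93 - 5*39/5 = 54
Profit = (P* - MC)*Q* - FC
= (54 - 15)*39/5 - 32
= 39*39/5 - 32
= 1521/5 - 32 = 1361/5

1361/5


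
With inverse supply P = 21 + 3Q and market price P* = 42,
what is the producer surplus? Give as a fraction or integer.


Minimum supply price (at Q=0): P_min = 21
Quantity supplied at P* = 42:
Q* = (42 - 21)/3 = 7
PS = (1/2) * Q* * (P* - P_min)
PS = (1/2) * 7 * (42 - 21)
PS = (1/2) * 7 * 21 = 147/2

147/2


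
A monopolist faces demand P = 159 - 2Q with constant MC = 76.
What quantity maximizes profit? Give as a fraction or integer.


TR = P*Q = (159 - 2Q)Q = 159Q - 2Q^2
MR = dTR/dQ = 159 - 4Q
Set MR = MC:
159 - 4Q = 76
83 = 4Q
Q* = 83/4 = 83/4

83/4


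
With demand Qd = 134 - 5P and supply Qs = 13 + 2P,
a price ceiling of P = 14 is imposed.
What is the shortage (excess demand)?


At P = 14:
Qd = 134 - 5*14 = 64
Qs = 13 + 2*14 = 41
Shortage = Qd - Qs = 64 - 41 = 23

23


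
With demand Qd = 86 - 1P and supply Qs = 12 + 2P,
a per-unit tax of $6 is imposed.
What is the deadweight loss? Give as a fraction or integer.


Pre-tax equilibrium quantity: Q* = 184/3
Post-tax equilibrium quantity: Q_tax = 172/3
Reduction in quantity: Q* - Q_tax = 4
DWL = (1/2) * tax * (Q* - Q_tax)
DWL = (1/2) * 6 * 4 = 12

12


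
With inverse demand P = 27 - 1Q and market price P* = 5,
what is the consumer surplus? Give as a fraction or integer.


Maximum willingness to pay (at Q=0): P_max = 27
Quantity demanded at P* = 5:
Q* = (27 - 5)/1 = 22
CS = (1/2) * Q* * (P_max - P*)
CS = (1/2) * 22 * (27 - 5)
CS = (1/2) * 22 * 22 = 242

242


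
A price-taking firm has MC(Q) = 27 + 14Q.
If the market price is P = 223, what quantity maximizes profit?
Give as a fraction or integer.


In perfect competition, profit is maximized where P = MC.
223 = 27 + 14Q
196 = 14Q
Q* = 196/14 = 14

14


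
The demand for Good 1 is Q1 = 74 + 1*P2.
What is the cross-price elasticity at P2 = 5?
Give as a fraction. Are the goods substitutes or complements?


dQ1/dP2 = 1
At P2 = 5: Q1 = 74 + 1*5 = 79
Exy = (dQ1/dP2)(P2/Q1) = 1 * 5 / 79 = 5/79
Since Exy > 0, the goods are substitutes.

5/79 (substitutes)


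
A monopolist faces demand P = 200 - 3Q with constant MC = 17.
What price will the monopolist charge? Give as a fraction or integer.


MR = 200 - 6Q
Set MR = MC: 200 - 6Q = 17
Q* = 61/2
Substitute into demand:
P* = 200 - 3*61/2 = 217/2

217/2


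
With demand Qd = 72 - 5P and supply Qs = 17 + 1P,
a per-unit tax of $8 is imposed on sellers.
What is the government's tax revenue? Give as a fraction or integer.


With tax on sellers, new supply: Qs' = 17 + 1(P - 8)
= 9 + 1P
New equilibrium quantity:
Q_new = 39/2
Tax revenue = tax * Q_new = 8 * 39/2 = 156

156


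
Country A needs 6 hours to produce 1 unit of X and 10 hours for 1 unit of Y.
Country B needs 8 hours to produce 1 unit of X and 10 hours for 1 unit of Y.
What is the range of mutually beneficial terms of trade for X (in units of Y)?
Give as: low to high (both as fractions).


Opportunity cost of X for Country A = hours_X / hours_Y = 6/10 = 3/5 units of Y
Opportunity cost of X for Country B = hours_X / hours_Y = 8/10 = 4/5 units of Y
Terms of trade must be between the two opportunity costs.
Range: 3/5 to 4/5

3/5 to 4/5


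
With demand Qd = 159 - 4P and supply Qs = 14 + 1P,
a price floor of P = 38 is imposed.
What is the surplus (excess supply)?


At P = 38:
Qd = 159 - 4*38 = 7
Qs = 14 + 1*38 = 52
Surplus = Qs - Qd = 52 - 7 = 45

45


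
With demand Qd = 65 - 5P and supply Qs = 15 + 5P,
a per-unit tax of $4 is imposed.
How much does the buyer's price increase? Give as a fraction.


With a per-unit tax, the buyer's price increase depends on relative slopes.
Supply slope: d = 5, Demand slope: b = 5
Buyer's price increase = d * tax / (b + d)
= 5 * 4 / (5 + 5)
= 20 / 10 = 2

2


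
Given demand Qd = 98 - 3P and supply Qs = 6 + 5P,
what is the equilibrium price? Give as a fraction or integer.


At equilibrium, Qd = Qs.
98 - 3P = 6 + 5P
98 - 6 = 3P + 5P
92 = 8P
P* = 92/8 = 23/2

23/2


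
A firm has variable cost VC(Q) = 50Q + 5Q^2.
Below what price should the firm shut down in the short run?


AVC(Q) = VC(Q)/Q = 50 + 5Q
AVC is increasing in Q, so minimum AVC is at Q -> 0+.
Min AVC = 50
The firm should shut down if P < 50.

50


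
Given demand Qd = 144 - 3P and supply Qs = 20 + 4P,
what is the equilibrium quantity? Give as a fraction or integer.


First find equilibrium price:
144 - 3P = 20 + 4P
P* = 124/7 = 124/7
Then substitute into demand:
Q* = 144 - 3 * 124/7 = 636/7

636/7


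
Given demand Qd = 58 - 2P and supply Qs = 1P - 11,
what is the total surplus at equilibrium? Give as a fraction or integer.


Find equilibrium: 58 - 2P = 1P - 11
58 + 11 = 3P
P* = 69/3 = 23
Q* = 1*23 - 11 = 12
Inverse demand: P = 29 - Q/2, so P_max = 29
Inverse supply: P = 11 + Q/1, so P_min = 11
CS = (1/2) * 12 * (29 - 23) = 36
PS = (1/2) * 12 * (23 - 11) = 72
TS = CS + PS = 36 + 72 = 108

108


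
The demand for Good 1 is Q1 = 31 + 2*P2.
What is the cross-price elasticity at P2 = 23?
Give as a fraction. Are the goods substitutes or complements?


dQ1/dP2 = 2
At P2 = 23: Q1 = 31 + 2*23 = 77
Exy = (dQ1/dP2)(P2/Q1) = 2 * 23 / 77 = 46/77
Since Exy > 0, the goods are substitutes.

46/77 (substitutes)


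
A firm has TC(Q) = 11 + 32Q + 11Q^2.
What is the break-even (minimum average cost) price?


AC(Q) = 11/Q + 32 + 11Q
To minimize: dAC/dQ = -11/Q^2 + 11 = 0
Q^2 = 11/11 = 1
Q* = 1
Min AC = 11/1 + 32 + 11*1
Min AC = 11 + 32 + 11 = 54

54


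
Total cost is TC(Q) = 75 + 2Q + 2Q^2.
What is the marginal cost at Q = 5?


MC = dTC/dQ = 2 + 2*2*Q
At Q = 5:
MC = 2 + 4*5
MC = 2 + 20 = 22

22


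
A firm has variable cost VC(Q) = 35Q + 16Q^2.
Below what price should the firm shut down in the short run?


AVC(Q) = VC(Q)/Q = 35 + 16Q
AVC is increasing in Q, so minimum AVC is at Q -> 0+.
Min AVC = 35
The firm should shut down if P < 35.

35


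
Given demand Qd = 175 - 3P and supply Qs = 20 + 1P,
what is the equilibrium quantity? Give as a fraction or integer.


First find equilibrium price:
175 - 3P = 20 + 1P
P* = 155/4 = 155/4
Then substitute into demand:
Q* = 175 - 3 * 155/4 = 235/4

235/4


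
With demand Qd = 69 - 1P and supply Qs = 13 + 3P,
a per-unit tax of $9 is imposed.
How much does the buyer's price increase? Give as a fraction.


With a per-unit tax, the buyer's price increase depends on relative slopes.
Supply slope: d = 3, Demand slope: b = 1
Buyer's price increase = d * tax / (b + d)
= 3 * 9 / (1 + 3)
= 27 / 4 = 27/4

27/4


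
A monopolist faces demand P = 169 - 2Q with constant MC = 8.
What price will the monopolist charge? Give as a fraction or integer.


MR = 169 - 4Q
Set MR = MC: 169 - 4Q = 8
Q* = 161/4
Substitute into demand:
P* = 169 - 2*161/4 = 177/2

177/2


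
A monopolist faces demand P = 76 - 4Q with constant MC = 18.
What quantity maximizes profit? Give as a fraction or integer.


TR = P*Q = (76 - 4Q)Q = 76Q - 4Q^2
MR = dTR/dQ = 76 - 8Q
Set MR = MC:
76 - 8Q = 18
58 = 8Q
Q* = 58/8 = 29/4

29/4


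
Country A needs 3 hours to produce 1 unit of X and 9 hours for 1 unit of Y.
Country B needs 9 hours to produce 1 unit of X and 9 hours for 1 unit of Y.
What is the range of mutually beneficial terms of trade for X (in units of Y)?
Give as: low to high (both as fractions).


Opportunity cost of X for Country A = hours_X / hours_Y = 3/9 = 1/3 units of Y
Opportunity cost of X for Country B = hours_X / hours_Y = 9/9 = 1 units of Y
Terms of trade must be between the two opportunity costs.
Range: 1/3 to 1

1/3 to 1


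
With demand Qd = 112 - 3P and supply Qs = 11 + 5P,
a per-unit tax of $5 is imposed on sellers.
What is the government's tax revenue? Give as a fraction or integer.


With tax on sellers, new supply: Qs' = 11 + 5(P - 5)
= 5P - 14
New equilibrium quantity:
Q_new = 259/4
Tax revenue = tax * Q_new = 5 * 259/4 = 1295/4

1295/4


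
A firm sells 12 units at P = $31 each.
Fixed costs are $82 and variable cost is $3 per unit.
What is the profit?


Total Revenue = P * Q = 31 * 12 = $372
Total Cost = FC + VC*Q = 82 + 3*12 = $118
Profit = TR - TC = 372 - 118 = $254

$254


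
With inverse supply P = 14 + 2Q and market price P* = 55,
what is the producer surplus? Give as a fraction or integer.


Minimum supply price (at Q=0): P_min = 14
Quantity supplied at P* = 55:
Q* = (55 - 14)/2 = 41/2
PS = (1/2) * Q* * (P* - P_min)
PS = (1/2) * 41/2 * (55 - 14)
PS = (1/2) * 41/2 * 41 = 1681/4

1681/4


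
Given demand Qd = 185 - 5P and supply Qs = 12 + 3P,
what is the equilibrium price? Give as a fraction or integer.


At equilibrium, Qd = Qs.
185 - 5P = 12 + 3P
185 - 12 = 5P + 3P
173 = 8P
P* = 173/8 = 173/8

173/8


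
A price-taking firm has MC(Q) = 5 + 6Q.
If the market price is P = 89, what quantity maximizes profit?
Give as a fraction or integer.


In perfect competition, profit is maximized where P = MC.
89 = 5 + 6Q
84 = 6Q
Q* = 84/6 = 14

14


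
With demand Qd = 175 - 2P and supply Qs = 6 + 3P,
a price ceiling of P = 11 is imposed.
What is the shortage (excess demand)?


At P = 11:
Qd = 175 - 2*11 = 153
Qs = 6 + 3*11 = 39
Shortage = Qd - Qs = 153 - 39 = 114

114


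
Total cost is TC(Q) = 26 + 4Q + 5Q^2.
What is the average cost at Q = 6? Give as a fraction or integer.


TC(6) = 26 + 4*6 + 5*6^2
TC(6) = 26 + 24 + 180 = 230
AC = TC/Q = 230/6 = 115/3

115/3


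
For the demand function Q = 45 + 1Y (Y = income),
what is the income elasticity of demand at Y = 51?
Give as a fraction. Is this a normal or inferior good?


dQ/dY = 1
At Y = 51: Q = 45 + 1*51 = 96
Ey = (dQ/dY)(Y/Q) = 1 * 51 / 96 = 17/32
Since Ey > 0, this is a normal good.

17/32 (normal good)


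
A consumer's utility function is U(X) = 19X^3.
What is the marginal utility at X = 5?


MU = dU/dX = 19*3*X^(3-1)
MU = 57*X^2
At X = 5:
MU = 57 * 5^2
MU = 57 * 25 = 1425

1425


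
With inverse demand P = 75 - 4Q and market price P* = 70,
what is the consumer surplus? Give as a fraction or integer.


Maximum willingness to pay (at Q=0): P_max = 75
Quantity demanded at P* = 70:
Q* = (75 - 70)/4 = 5/4
CS = (1/2) * Q* * (P_max - P*)
CS = (1/2) * 5/4 * (75 - 70)
CS = (1/2) * 5/4 * 5 = 25/8

25/8


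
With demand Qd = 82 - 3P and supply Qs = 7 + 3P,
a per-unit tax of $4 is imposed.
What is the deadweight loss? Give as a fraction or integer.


Pre-tax equilibrium quantity: Q* = 89/2
Post-tax equilibrium quantity: Q_tax = 77/2
Reduction in quantity: Q* - Q_tax = 6
DWL = (1/2) * tax * (Q* - Q_tax)
DWL = (1/2) * 4 * 6 = 12

12


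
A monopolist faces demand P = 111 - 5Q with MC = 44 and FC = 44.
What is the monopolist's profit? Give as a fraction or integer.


MR = MC: 111 - 10Q = 44
Q* = 67/10
P* = 111 - 5*67/10 = 155/2
Profit = (P* - MC)*Q* - FC
= (155/2 - 44)*67/10 - 44
= 67/2*67/10 - 44
= 4489/20 - 44 = 3609/20

3609/20


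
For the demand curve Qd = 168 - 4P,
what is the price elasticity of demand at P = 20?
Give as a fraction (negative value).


dQ/dP = -4
At P = 20: Q = 168 - 4*20 = 88
E = (dQ/dP)(P/Q) = (-4)(20/88) = -10/11

-10/11


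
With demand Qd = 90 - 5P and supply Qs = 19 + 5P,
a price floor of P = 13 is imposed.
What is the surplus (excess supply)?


At P = 13:
Qd = 90 - 5*13 = 25
Qs = 19 + 5*13 = 84
Surplus = Qs - Qd = 84 - 25 = 59

59


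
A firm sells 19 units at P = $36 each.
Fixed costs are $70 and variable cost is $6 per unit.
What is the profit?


Total Revenue = P * Q = 36 * 19 = $684
Total Cost = FC + VC*Q = 70 + 6*19 = $184
Profit = TR - TC = 684 - 184 = $500

$500


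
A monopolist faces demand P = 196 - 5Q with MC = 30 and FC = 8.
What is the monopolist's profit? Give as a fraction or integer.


MR = MC: 196 - 10Q = 30
Q* = 83/5
P* = 196 - 5*83/5 = 113
Profit = (P* - MC)*Q* - FC
= (113 - 30)*83/5 - 8
= 83*83/5 - 8
= 6889/5 - 8 = 6849/5

6849/5


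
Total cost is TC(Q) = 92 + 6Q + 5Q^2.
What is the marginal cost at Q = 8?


MC = dTC/dQ = 6 + 2*5*Q
At Q = 8:
MC = 6 + 10*8
MC = 6 + 80 = 86

86


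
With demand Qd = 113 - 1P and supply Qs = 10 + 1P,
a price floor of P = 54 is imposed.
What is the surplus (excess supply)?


At P = 54:
Qd = 113 - 1*54 = 59
Qs = 10 + 1*54 = 64
Surplus = Qs - Qd = 64 - 59 = 5

5


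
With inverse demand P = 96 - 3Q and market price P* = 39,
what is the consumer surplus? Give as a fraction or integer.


Maximum willingness to pay (at Q=0): P_max = 96
Quantity demanded at P* = 39:
Q* = (96 - 39)/3 = 19
CS = (1/2) * Q* * (P_max - P*)
CS = (1/2) * 19 * (96 - 39)
CS = (1/2) * 19 * 57 = 1083/2

1083/2


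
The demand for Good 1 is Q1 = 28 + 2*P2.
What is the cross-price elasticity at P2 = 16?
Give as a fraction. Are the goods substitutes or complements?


dQ1/dP2 = 2
At P2 = 16: Q1 = 28 + 2*16 = 60
Exy = (dQ1/dP2)(P2/Q1) = 2 * 16 / 60 = 8/15
Since Exy > 0, the goods are substitutes.

8/15 (substitutes)


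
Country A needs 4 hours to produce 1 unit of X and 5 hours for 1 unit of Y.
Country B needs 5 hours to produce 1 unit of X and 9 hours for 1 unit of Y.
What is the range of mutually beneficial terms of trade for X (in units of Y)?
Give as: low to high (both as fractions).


Opportunity cost of X for Country A = hours_X / hours_Y = 4/5 = 4/5 units of Y
Opportunity cost of X for Country B = hours_X / hours_Y = 5/9 = 5/9 units of Y
Terms of trade must be between the two opportunity costs.
Range: 5/9 to 4/5

5/9 to 4/5


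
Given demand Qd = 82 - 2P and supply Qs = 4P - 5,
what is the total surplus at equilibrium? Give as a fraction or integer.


Find equilibrium: 82 - 2P = 4P - 5
82 + 5 = 6P
P* = 87/6 = 29/2
Q* = 4*29/2 - 5 = 53
Inverse demand: P = 41 - Q/2, so P_max = 41
Inverse supply: P = 5/4 + Q/4, so P_min = 5/4
CS = (1/2) * 53 * (41 - 29/2) = 2809/4
PS = (1/2) * 53 * (29/2 - 5/4) = 2809/8
TS = CS + PS = 2809/4 + 2809/8 = 8427/8

8427/8


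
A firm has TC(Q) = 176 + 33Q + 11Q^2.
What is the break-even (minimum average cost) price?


AC(Q) = 176/Q + 33 + 11Q
To minimize: dAC/dQ = -176/Q^2 + 11 = 0
Q^2 = 176/11 = 16
Q* = 4
Min AC = 176/4 + 33 + 11*4
Min AC = 44 + 33 + 44 = 121

121


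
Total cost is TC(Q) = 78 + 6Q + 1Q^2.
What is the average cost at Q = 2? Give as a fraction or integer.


TC(2) = 78 + 6*2 + 1*2^2
TC(2) = 78 + 12 + 4 = 94
AC = TC/Q = 94/2 = 47

47


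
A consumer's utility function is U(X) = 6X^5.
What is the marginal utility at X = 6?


MU = dU/dX = 6*5*X^(5-1)
MU = 30*X^4
At X = 6:
MU = 30 * 6^4
MU = 30 * 1296 = 38880

38880


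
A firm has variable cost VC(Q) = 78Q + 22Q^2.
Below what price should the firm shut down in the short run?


AVC(Q) = VC(Q)/Q = 78 + 22Q
AVC is increasing in Q, so minimum AVC is at Q -> 0+.
Min AVC = 78
The firm should shut down if P < 78.

78


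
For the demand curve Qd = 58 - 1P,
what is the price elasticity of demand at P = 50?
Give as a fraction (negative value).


dQ/dP = -1
At P = 50: Q = 58 - 1*50 = 8
E = (dQ/dP)(P/Q) = (-1)(50/8) = -25/4

-25/4


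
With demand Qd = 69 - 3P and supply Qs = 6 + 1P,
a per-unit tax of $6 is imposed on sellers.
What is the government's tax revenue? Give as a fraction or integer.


With tax on sellers, new supply: Qs' = 6 + 1(P - 6)
= 0 + 1P
New equilibrium quantity:
Q_new = 69/4
Tax revenue = tax * Q_new = 6 * 69/4 = 207/2

207/2


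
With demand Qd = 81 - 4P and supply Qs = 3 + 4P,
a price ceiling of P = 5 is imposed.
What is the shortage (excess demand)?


At P = 5:
Qd = 81 - 4*5 = 61
Qs = 3 + 4*5 = 23
Shortage = Qd - Qs = 61 - 23 = 38

38


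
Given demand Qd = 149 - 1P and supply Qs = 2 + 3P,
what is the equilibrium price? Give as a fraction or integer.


At equilibrium, Qd = Qs.
149 - 1P = 2 + 3P
149 - 2 = 1P + 3P
147 = 4P
P* = 147/4 = 147/4

147/4


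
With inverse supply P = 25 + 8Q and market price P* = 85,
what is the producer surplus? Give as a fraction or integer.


Minimum supply price (at Q=0): P_min = 25
Quantity supplied at P* = 85:
Q* = (85 - 25)/8 = 15/2
PS = (1/2) * Q* * (P* - P_min)
PS = (1/2) * 15/2 * (85 - 25)
PS = (1/2) * 15/2 * 60 = 225

225


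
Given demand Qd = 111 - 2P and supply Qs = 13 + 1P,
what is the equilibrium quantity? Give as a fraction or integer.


First find equilibrium price:
111 - 2P = 13 + 1P
P* = 98/3 = 98/3
Then substitute into demand:
Q* = 111 - 2 * 98/3 = 137/3

137/3


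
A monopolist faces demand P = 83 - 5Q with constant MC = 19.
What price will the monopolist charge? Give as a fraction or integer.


MR = 83 - 10Q
Set MR = MC: 83 - 10Q = 19
Q* = 32/5
Substitute into demand:
P* = 83 - 5*32/5 = 51

51


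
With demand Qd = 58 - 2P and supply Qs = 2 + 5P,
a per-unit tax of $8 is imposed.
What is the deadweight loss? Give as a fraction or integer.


Pre-tax equilibrium quantity: Q* = 42
Post-tax equilibrium quantity: Q_tax = 214/7
Reduction in quantity: Q* - Q_tax = 80/7
DWL = (1/2) * tax * (Q* - Q_tax)
DWL = (1/2) * 8 * 80/7 = 320/7

320/7


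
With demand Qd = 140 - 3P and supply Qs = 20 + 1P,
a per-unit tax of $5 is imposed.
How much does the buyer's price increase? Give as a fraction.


With a per-unit tax, the buyer's price increase depends on relative slopes.
Supply slope: d = 1, Demand slope: b = 3
Buyer's price increase = d * tax / (b + d)
= 1 * 5 / (3 + 1)
= 5 / 4 = 5/4

5/4


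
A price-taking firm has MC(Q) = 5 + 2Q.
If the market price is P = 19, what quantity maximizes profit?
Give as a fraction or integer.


In perfect competition, profit is maximized where P = MC.
19 = 5 + 2Q
14 = 2Q
Q* = 14/2 = 7

7


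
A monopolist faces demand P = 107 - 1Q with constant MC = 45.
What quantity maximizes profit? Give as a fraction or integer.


TR = P*Q = (107 - 1Q)Q = 107Q - 1Q^2
MR = dTR/dQ = 107 - 2Q
Set MR = MC:
107 - 2Q = 45
62 = 2Q
Q* = 62/2 = 31

31


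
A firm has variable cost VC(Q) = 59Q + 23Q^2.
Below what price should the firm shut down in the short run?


AVC(Q) = VC(Q)/Q = 59 + 23Q
AVC is increasing in Q, so minimum AVC is at Q -> 0+.
Min AVC = 59
The firm should shut down if P < 59.

59


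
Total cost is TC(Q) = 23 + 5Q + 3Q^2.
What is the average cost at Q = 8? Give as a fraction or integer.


TC(8) = 23 + 5*8 + 3*8^2
TC(8) = 23 + 40 + 192 = 255
AC = TC/Q = 255/8 = 255/8

255/8


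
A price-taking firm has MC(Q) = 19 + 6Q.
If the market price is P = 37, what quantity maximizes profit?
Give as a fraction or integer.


In perfect competition, profit is maximized where P = MC.
37 = 19 + 6Q
18 = 6Q
Q* = 18/6 = 3

3


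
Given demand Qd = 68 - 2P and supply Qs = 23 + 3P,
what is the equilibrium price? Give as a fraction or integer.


At equilibrium, Qd = Qs.
68 - 2P = 23 + 3P
68 - 23 = 2P + 3P
45 = 5P
P* = 45/5 = 9

9


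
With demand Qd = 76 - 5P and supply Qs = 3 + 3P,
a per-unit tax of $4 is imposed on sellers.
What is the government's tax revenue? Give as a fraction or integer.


With tax on sellers, new supply: Qs' = 3 + 3(P - 4)
= 3P - 9
New equilibrium quantity:
Q_new = 183/8
Tax revenue = tax * Q_new = 4 * 183/8 = 183/2

183/2


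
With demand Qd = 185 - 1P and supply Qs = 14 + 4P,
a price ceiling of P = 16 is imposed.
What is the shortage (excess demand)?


At P = 16:
Qd = 185 - 1*16 = 169
Qs = 14 + 4*16 = 78
Shortage = Qd - Qs = 169 - 78 = 91

91


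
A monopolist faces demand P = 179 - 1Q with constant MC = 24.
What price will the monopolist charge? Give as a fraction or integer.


MR = 179 - 2Q
Set MR = MC: 179 - 2Q = 24
Q* = 155/2
Substitute into demand:
P* = 179 - 1*155/2 = 203/2

203/2


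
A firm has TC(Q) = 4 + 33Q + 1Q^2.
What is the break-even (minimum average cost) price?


AC(Q) = 4/Q + 33 + 1Q
To minimize: dAC/dQ = -4/Q^2 + 1 = 0
Q^2 = 4/1 = 4
Q* = 2
Min AC = 4/2 + 33 + 1*2
Min AC = 2 + 33 + 2 = 37

37


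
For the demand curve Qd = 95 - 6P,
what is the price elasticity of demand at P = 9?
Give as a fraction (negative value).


dQ/dP = -6
At P = 9: Q = 95 - 6*9 = 41
E = (dQ/dP)(P/Q) = (-6)(9/41) = -54/41

-54/41


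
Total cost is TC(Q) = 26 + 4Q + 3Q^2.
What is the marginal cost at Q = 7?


MC = dTC/dQ = 4 + 2*3*Q
At Q = 7:
MC = 4 + 6*7
MC = 4 + 42 = 46

46


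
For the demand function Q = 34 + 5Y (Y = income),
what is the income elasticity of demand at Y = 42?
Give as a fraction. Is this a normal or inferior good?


dQ/dY = 5
At Y = 42: Q = 34 + 5*42 = 244
Ey = (dQ/dY)(Y/Q) = 5 * 42 / 244 = 105/122
Since Ey > 0, this is a normal good.

105/122 (normal good)


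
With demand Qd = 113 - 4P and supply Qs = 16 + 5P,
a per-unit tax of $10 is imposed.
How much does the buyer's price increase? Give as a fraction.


With a per-unit tax, the buyer's price increase depends on relative slopes.
Supply slope: d = 5, Demand slope: b = 4
Buyer's price increase = d * tax / (b + d)
= 5 * 10 / (4 + 5)
= 50 / 9 = 50/9

50/9


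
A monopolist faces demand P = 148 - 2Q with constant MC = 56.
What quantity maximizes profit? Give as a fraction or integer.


TR = P*Q = (148 - 2Q)Q = 148Q - 2Q^2
MR = dTR/dQ = 148 - 4Q
Set MR = MC:
148 - 4Q = 56
92 = 4Q
Q* = 92/4 = 23

23


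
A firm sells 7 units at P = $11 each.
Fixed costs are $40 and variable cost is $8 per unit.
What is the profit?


Total Revenue = P * Q = 11 * 7 = $77
Total Cost = FC + VC*Q = 40 + 8*7 = $96
Profit = TR - TC = 77 - 96 = $-19

$-19


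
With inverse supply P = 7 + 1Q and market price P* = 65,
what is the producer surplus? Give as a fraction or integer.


Minimum supply price (at Q=0): P_min = 7
Quantity supplied at P* = 65:
Q* = (65 - 7)/1 = 58
PS = (1/2) * Q* * (P* - P_min)
PS = (1/2) * 58 * (65 - 7)
PS = (1/2) * 58 * 58 = 1682

1682


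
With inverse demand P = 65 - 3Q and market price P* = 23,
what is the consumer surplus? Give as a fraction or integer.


Maximum willingness to pay (at Q=0): P_max = 65
Quantity demanded at P* = 23:
Q* = (65 - 23)/3 = 14
CS = (1/2) * Q* * (P_max - P*)
CS = (1/2) * 14 * (65 - 23)
CS = (1/2) * 14 * 42 = 294

294


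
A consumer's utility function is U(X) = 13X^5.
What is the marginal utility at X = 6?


MU = dU/dX = 13*5*X^(5-1)
MU = 65*X^4
At X = 6:
MU = 65 * 6^4
MU = 65 * 1296 = 84240

84240


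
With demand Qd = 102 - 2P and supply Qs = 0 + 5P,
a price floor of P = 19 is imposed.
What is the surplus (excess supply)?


At P = 19:
Qd = 102 - 2*19 = 64
Qs = 0 + 5*19 = 95
Surplus = Qs - Qd = 95 - 64 = 31

31


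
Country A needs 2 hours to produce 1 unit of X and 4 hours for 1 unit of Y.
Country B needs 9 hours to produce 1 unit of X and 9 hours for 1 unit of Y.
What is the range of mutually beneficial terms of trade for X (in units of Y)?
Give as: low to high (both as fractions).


Opportunity cost of X for Country A = hours_X / hours_Y = 2/4 = 1/2 units of Y
Opportunity cost of X for Country B = hours_X / hours_Y = 9/9 = 1 units of Y
Terms of trade must be between the two opportunity costs.
Range: 1/2 to 1

1/2 to 1


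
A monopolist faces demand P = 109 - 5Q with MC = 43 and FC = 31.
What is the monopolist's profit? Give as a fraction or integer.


MR = MC: 109 - 10Q = 43
Q* = 33/5
P* = 109 - 5*33/5 = 76
Profit = (P* - MC)*Q* - FC
= (76 - 43)*33/5 - 31
= 33*33/5 - 31
= 1089/5 - 31 = 934/5

934/5


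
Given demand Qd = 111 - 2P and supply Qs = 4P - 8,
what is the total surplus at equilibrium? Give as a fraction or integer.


Find equilibrium: 111 - 2P = 4P - 8
111 + 8 = 6P
P* = 119/6 = 119/6
Q* = 4*119/6 - 8 = 214/3
Inverse demand: P = 111/2 - Q/2, so P_max = 111/2
Inverse supply: P = 2 + Q/4, so P_min = 2
CS = (1/2) * 214/3 * (111/2 - 119/6) = 11449/9
PS = (1/2) * 214/3 * (119/6 - 2) = 11449/18
TS = CS + PS = 11449/9 + 11449/18 = 11449/6

11449/6


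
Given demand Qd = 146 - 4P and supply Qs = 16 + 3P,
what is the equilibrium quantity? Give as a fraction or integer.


First find equilibrium price:
146 - 4P = 16 + 3P
P* = 130/7 = 130/7
Then substitute into demand:
Q* = 146 - 4 * 130/7 = 502/7

502/7


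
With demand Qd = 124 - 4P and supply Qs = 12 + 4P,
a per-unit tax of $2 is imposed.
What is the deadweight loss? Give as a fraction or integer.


Pre-tax equilibrium quantity: Q* = 68
Post-tax equilibrium quantity: Q_tax = 64
Reduction in quantity: Q* - Q_tax = 4
DWL = (1/2) * tax * (Q* - Q_tax)
DWL = (1/2) * 2 * 4 = 4

4


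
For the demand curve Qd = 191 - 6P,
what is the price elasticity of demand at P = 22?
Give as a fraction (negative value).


dQ/dP = -6
At P = 22: Q = 191 - 6*22 = 59
E = (dQ/dP)(P/Q) = (-6)(22/59) = -132/59

-132/59


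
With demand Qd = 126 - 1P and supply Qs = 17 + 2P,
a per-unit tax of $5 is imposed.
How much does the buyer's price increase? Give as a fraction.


With a per-unit tax, the buyer's price increase depends on relative slopes.
Supply slope: d = 2, Demand slope: b = 1
Buyer's price increase = d * tax / (b + d)
= 2 * 5 / (1 + 2)
= 10 / 3 = 10/3

10/3


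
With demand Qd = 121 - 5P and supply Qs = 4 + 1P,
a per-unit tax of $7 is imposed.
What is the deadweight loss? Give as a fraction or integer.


Pre-tax equilibrium quantity: Q* = 47/2
Post-tax equilibrium quantity: Q_tax = 53/3
Reduction in quantity: Q* - Q_tax = 35/6
DWL = (1/2) * tax * (Q* - Q_tax)
DWL = (1/2) * 7 * 35/6 = 245/12

245/12


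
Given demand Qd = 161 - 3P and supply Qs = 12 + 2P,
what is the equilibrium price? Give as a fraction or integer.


At equilibrium, Qd = Qs.
161 - 3P = 12 + 2P
161 - 12 = 3P + 2P
149 = 5P
P* = 149/5 = 149/5

149/5


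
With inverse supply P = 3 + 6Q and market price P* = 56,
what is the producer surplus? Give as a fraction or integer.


Minimum supply price (at Q=0): P_min = 3
Quantity supplied at P* = 56:
Q* = (56 - 3)/6 = 53/6
PS = (1/2) * Q* * (P* - P_min)
PS = (1/2) * 53/6 * (56 - 3)
PS = (1/2) * 53/6 * 53 = 2809/12

2809/12


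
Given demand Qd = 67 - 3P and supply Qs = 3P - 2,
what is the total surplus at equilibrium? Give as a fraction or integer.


Find equilibrium: 67 - 3P = 3P - 2
67 + 2 = 6P
P* = 69/6 = 23/2
Q* = 3*23/2 - 2 = 65/2
Inverse demand: P = 67/3 - Q/3, so P_max = 67/3
Inverse supply: P = 2/3 + Q/3, so P_min = 2/3
CS = (1/2) * 65/2 * (67/3 - 23/2) = 4225/24
PS = (1/2) * 65/2 * (23/2 - 2/3) = 4225/24
TS = CS + PS = 4225/24 + 4225/24 = 4225/12

4225/12


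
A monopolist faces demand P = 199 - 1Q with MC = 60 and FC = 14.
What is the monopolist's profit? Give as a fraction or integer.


MR = MC: 199 - 2Q = 60
Q* = 139/2
P* = 199 - 1*139/2 = 259/2
Profit = (P* - MC)*Q* - FC
= (259/2 - 60)*139/2 - 14
= 139/2*139/2 - 14
= 19321/4 - 14 = 19265/4

19265/4


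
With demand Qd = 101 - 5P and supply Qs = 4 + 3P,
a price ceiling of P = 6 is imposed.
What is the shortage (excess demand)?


At P = 6:
Qd = 101 - 5*6 = 71
Qs = 4 + 3*6 = 22
Shortage = Qd - Qs = 71 - 22 = 49

49


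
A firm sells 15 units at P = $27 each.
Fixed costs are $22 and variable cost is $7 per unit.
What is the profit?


Total Revenue = P * Q = 27 * 15 = $405
Total Cost = FC + VC*Q = 22 + 7*15 = $127
Profit = TR - TC = 405 - 127 = $278

$278


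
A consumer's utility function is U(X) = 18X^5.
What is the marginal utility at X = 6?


MU = dU/dX = 18*5*X^(5-1)
MU = 90*X^4
At X = 6:
MU = 90 * 6^4
MU = 90 * 1296 = 116640

116640


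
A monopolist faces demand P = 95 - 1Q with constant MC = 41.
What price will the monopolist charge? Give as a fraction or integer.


MR = 95 - 2Q
Set MR = MC: 95 - 2Q = 41
Q* = 27
Substitute into demand:
P* = 95 - 1*27 = 68

68


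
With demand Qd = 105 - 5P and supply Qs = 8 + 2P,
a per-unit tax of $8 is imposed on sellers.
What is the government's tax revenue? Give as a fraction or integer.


With tax on sellers, new supply: Qs' = 8 + 2(P - 8)
= 2P - 8
New equilibrium quantity:
Q_new = 170/7
Tax revenue = tax * Q_new = 8 * 170/7 = 1360/7

1360/7


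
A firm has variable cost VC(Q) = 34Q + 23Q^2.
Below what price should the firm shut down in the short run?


AVC(Q) = VC(Q)/Q = 34 + 23Q
AVC is increasing in Q, so minimum AVC is at Q -> 0+.
Min AVC = 34
The firm should shut down if P < 34.

34


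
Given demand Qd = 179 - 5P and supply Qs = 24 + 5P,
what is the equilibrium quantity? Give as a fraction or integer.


First find equilibrium price:
179 - 5P = 24 + 5P
P* = 155/10 = 31/2
Then substitute into demand:
Q* = 179 - 5 * 31/2 = 203/2

203/2


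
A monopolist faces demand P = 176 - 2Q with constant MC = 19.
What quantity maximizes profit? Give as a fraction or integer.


TR = P*Q = (176 - 2Q)Q = 176Q - 2Q^2
MR = dTR/dQ = 176 - 4Q
Set MR = MC:
176 - 4Q = 19
157 = 4Q
Q* = 157/4 = 157/4

157/4


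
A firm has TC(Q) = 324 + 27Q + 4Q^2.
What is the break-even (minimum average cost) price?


AC(Q) = 324/Q + 27 + 4Q
To minimize: dAC/dQ = -324/Q^2 + 4 = 0
Q^2 = 324/4 = 81
Q* = 9
Min AC = 324/9 + 27 + 4*9
Min AC = 36 + 27 + 36 = 99

99


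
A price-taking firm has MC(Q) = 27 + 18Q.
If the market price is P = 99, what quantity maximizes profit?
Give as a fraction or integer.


In perfect competition, profit is maximized where P = MC.
99 = 27 + 18Q
72 = 18Q
Q* = 72/18 = 4

4


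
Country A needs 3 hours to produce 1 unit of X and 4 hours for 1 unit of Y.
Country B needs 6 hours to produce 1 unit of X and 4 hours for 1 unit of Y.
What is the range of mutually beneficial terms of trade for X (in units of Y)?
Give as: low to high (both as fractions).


Opportunity cost of X for Country A = hours_X / hours_Y = 3/4 = 3/4 units of Y
Opportunity cost of X for Country B = hours_X / hours_Y = 6/4 = 3/2 units of Y
Terms of trade must be between the two opportunity costs.
Range: 3/4 to 3/2

3/4 to 3/2


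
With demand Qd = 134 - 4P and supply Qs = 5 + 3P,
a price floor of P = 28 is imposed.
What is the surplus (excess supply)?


At P = 28:
Qd = 134 - 4*28 = 22
Qs = 5 + 3*28 = 89
Surplus = Qs - Qd = 89 - 22 = 67

67


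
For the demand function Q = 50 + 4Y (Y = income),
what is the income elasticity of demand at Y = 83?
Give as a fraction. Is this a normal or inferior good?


dQ/dY = 4
At Y = 83: Q = 50 + 4*83 = 382
Ey = (dQ/dY)(Y/Q) = 4 * 83 / 382 = 166/191
Since Ey > 0, this is a normal good.

166/191 (normal good)


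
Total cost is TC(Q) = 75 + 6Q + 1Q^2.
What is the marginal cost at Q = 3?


MC = dTC/dQ = 6 + 2*1*Q
At Q = 3:
MC = 6 + 2*3
MC = 6 + 6 = 12

12


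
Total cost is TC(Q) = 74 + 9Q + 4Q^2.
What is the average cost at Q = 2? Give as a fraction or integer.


TC(2) = 74 + 9*2 + 4*2^2
TC(2) = 74 + 18 + 16 = 108
AC = TC/Q = 108/2 = 54

54


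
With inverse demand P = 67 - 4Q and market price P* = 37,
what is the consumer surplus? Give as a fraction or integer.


Maximum willingness to pay (at Q=0): P_max = 67
Quantity demanded at P* = 37:
Q* = (67 - 37)/4 = 15/2
CS = (1/2) * Q* * (P_max - P*)
CS = (1/2) * 15/2 * (67 - 37)
CS = (1/2) * 15/2 * 30 = 225/2

225/2


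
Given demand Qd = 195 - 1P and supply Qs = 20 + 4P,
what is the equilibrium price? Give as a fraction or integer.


At equilibrium, Qd = Qs.
195 - 1P = 20 + 4P
195 - 20 = 1P + 4P
175 = 5P
P* = 175/5 = 35

35


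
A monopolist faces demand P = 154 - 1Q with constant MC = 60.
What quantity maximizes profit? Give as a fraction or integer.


TR = P*Q = (154 - 1Q)Q = 154Q - 1Q^2
MR = dTR/dQ = 154 - 2Q
Set MR = MC:
154 - 2Q = 60
94 = 2Q
Q* = 94/2 = 47

47


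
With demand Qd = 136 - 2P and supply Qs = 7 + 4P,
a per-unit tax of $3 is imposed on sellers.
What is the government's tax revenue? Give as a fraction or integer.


With tax on sellers, new supply: Qs' = 7 + 4(P - 3)
= 4P - 5
New equilibrium quantity:
Q_new = 89
Tax revenue = tax * Q_new = 3 * 89 = 267

267


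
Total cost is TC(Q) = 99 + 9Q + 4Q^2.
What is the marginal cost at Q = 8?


MC = dTC/dQ = 9 + 2*4*Q
At Q = 8:
MC = 9 + 8*8
MC = 9 + 64 = 73

73


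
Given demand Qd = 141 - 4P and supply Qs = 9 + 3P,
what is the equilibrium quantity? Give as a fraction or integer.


First find equilibrium price:
141 - 4P = 9 + 3P
P* = 132/7 = 132/7
Then substitute into demand:
Q* = 141 - 4 * 132/7 = 459/7

459/7


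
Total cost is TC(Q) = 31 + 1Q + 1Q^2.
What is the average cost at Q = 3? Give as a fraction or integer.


TC(3) = 31 + 1*3 + 1*3^2
TC(3) = 31 + 3 + 9 = 43
AC = TC/Q = 43/3 = 43/3

43/3


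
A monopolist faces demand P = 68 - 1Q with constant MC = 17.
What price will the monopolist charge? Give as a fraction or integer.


MR = 68 - 2Q
Set MR = MC: 68 - 2Q = 17
Q* = 51/2
Substitute into demand:
P* = 68 - 1*51/2 = 85/2

85/2


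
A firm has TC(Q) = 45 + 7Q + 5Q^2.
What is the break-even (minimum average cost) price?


AC(Q) = 45/Q + 7 + 5Q
To minimize: dAC/dQ = -45/Q^2 + 5 = 0
Q^2 = 45/5 = 9
Q* = 3
Min AC = 45/3 + 7 + 5*3
Min AC = 15 + 7 + 15 = 37

37


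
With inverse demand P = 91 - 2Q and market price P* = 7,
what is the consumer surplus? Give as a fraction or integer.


Maximum willingness to pay (at Q=0): P_max = 91
Quantity demanded at P* = 7:
Q* = (91 - 7)/2 = 42
CS = (1/2) * Q* * (P_max - P*)
CS = (1/2) * 42 * (91 - 7)
CS = (1/2) * 42 * 84 = 1764

1764


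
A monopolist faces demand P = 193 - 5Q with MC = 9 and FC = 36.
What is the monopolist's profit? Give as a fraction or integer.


MR = MC: 193 - 10Q = 9
Q* = 92/5
P* = 193 - 5*92/5 = 101
Profit = (P* - MC)*Q* - FC
= (101 - 9)*92/5 - 36
= 92*92/5 - 36
= 8464/5 - 36 = 8284/5

8284/5


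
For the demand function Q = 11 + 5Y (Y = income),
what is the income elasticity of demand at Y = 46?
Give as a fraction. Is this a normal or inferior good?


dQ/dY = 5
At Y = 46: Q = 11 + 5*46 = 241
Ey = (dQ/dY)(Y/Q) = 5 * 46 / 241 = 230/241
Since Ey > 0, this is a normal good.

230/241 (normal good)
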